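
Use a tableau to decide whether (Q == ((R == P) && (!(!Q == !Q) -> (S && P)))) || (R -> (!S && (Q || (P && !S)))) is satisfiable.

Satisfiable

Initial set: {((Q == ((R == P) && (!(!Q == !Q) -> (S && P)))) || (R -> (!S && (Q || (P && !S)))))}.
((Q == ((R == P) && (!(!Q == !Q) -> (S && P)))) || (R -> (!S && (Q || (P && !S))))): β-rule — branch into (Q == ((R == P) && (!(!Q == !Q) -> (S && P))))  //  (R -> (!S && (Q || (P && !S)))).
  branch 1 (add (Q == ((R == P) && (!(!Q == !Q) -> (S && P))))):
    (Q == ((R == P) && (!(!Q == !Q) -> (S && P)))): β-rule — branch into Q, ((R == P) && (!(!Q == !Q) -> (S && P)))  //  !Q, !((R == P) && (!(!Q == !Q) -> (S && P))).
      branch 1.1 (add Q, ((R == P) && (!(!Q == !Q) -> (S && P)))):
        ((R == P) && (!(!Q == !Q) -> (S && P))): α-rule — add (R == P), (!(!Q == !Q) -> (S && P)).
        (R == P): β-rule — branch into R, P  //  !R, !P.
          branch 1.1.1 (add R, P):
            (!(!Q == !Q) -> (S && P)): β-rule — branch into !!(!Q == !Q)  //  (S && P).
              branch 1.1.1.1 (add !!(!Q == !Q)):
                !!(!Q == !Q): β-rule — branch into !Q, !Q  //  !!Q, !!Q.
                  branch 1.1.1.1.1 (add !Q, !Q):
                    × closes — contains both Q and !Q.
                  branch 1.1.1.1.2 (add !!Q, !!Q):
                    ○ open, literals {P=1, Q=1, R=1}.
              branch 1.1.1.2 (add (S && P)):
                (S && P): α-rule — add S, P.
                ○ open, literals {P=1, Q=1, R=1, S=1}.
          branch 1.1.2 (add !R, !P):
            (!(!Q == !Q) -> (S && P)): β-rule — branch into !!(!Q == !Q)  //  (S && P).
              branch 1.1.2.1 (add !!(!Q == !Q)):
                !!(!Q == !Q): β-rule — branch into !Q, !Q  //  !!Q, !!Q.
                  branch 1.1.2.1.1 (add !Q, !Q):
                    × closes — contains both Q and !Q.
                  branch 1.1.2.1.2 (add !!Q, !!Q):
                    ○ open, literals {P=0, Q=1, R=0}.
              branch 1.1.2.2 (add (S && P)):
                (S && P): α-rule — add S, P.
                × closes — contains both P and !P.
      branch 1.2 (add !Q, !((R == P) && (!(!Q == !Q) -> (S && P)))):
        !((R == P) && (!(!Q == !Q) -> (S && P))): β-rule — branch into !(R == P)  //  !(!(!Q == !Q) -> (S && P)).
          branch 1.2.1 (add !(R == P)):
            !(R == P): β-rule — branch into R, !P  //  !R, P.
              branch 1.2.1.1 (add R, !P):
                ○ open, literals {P=0, Q=0, R=1}.
              branch 1.2.1.2 (add !R, P):
                ○ open, literals {P=1, Q=0, R=0}.
          branch 1.2.2 (add !(!(!Q == !Q) -> (S && P))):
            !(!(!Q == !Q) -> (S && P)): α-rule — add !(!Q == !Q), !(S && P).
            !(!Q == !Q): β-rule — branch into !Q, !!Q  //  !!Q, !Q.
              branch 1.2.2.1 (add !Q, !!Q):
                × closes — contains both Q and !Q.
              branch 1.2.2.2 (add !!Q, !Q):
                × closes — contains both Q and !Q.
  branch 2 (add (R -> (!S && (Q || (P && !S))))):
    (R -> (!S && (Q || (P && !S)))): β-rule — branch into !R  //  (!S && (Q || (P && !S))).
      branch 2.1 (add !R):
        ○ open, literals {R=0}.
      branch 2.2 (add (!S && (Q || (P && !S)))):
        (!S && (Q || (P && !S))): α-rule — add !S, (Q || (P && !S)).
        (Q || (P && !S)): β-rule — branch into Q  //  (P && !S).
          branch 2.2.1 (add Q):
            ○ open, literals {Q=1, S=0}.
          branch 2.2.2 (add (P && !S)):
            (P && !S): α-rule — add P, !S.
            ○ open, literals {P=1, S=0}.
5 branches closed, 8 open.
An open branch gives a satisfying assignment: P=1, Q=1, R=1.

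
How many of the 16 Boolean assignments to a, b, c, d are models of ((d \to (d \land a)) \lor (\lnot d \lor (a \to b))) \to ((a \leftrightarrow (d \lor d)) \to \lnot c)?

12

Initial set: {(((d \to (d \land a)) \lor (\lnot d \lor (a \to b))) \to ((a \leftrightarrow (d \lor d)) \to \lnot c))}.
(((d \to (d \land a)) \lor (\lnot d \lor (a \to b))) \to ((a \leftrightarrow (d \lor d)) \to \lnot c)): β-rule — branch into \lnot ((d \to (d \land a)) \lor (\lnot d \lor (a \to b)))  //  ((a \leftrightarrow (d \lor d)) \to \lnot c).
  branch 1 (add \lnot ((d \to (d \land a)) \lor (\lnot d \lor (a \to b)))):
    \lnot ((d \to (d \land a)) \lor (\lnot d \lor (a \to b))): α-rule — add \lnot (d \to (d \land a)), \lnot (\lnot d \lor (a \to b)).
    \lnot (d \to (d \land a)): α-rule — add d, \lnot (d \land a).
    \lnot (\lnot d \lor (a \to b)): α-rule — add \lnot \lnot d, \lnot (a \to b).
    \lnot (a \to b): α-rule — add a, \lnot b.
    \lnot (d \land a): β-rule — branch into \lnot d  //  \lnot a.
      branch 1.1 (add \lnot d):
        × closes — contains both d and \lnot d.
      branch 1.2 (add \lnot a):
        × closes — contains both a and \lnot a.
  branch 2 (add ((a \leftrightarrow (d \lor d)) \to \lnot c)):
    ((a \leftrightarrow (d \lor d)) \to \lnot c): β-rule — branch into \lnot (a \leftrightarrow (d \lor d))  //  \lnot c.
      branch 2.1 (add \lnot (a \leftrightarrow (d \lor d))):
        \lnot (a \leftrightarrow (d \lor d)): β-rule — branch into a, \lnot (d \lor d)  //  \lnot a, (d \lor d).
          branch 2.1.1 (add a, \lnot (d \lor d)):
            \lnot (d \lor d): α-rule — add \lnot d, \lnot d.
            ○ open, literals {a=T, d=F}.
          branch 2.1.2 (add \lnot a, (d \lor d)):
            (d \lor d): β-rule — branch into d  //  d.
              branch 2.1.2.1 (add d):
                ○ open, literals {a=F, d=T}.
              branch 2.1.2.2 (add d):
                ○ open, literals {a=F, d=T}.
      branch 2.2 (add \lnot c):
        ○ open, literals {c=F}.
2 branches closed, 4 open.
Each open branch fixes some atoms; the unmentioned ones are free. Counting distinct full assignments: branch {a=T, d=F} (b, c) contributes 4 new; branch {a=F, d=T} (b, c) contributes 4 new; branch {a=F, d=T} (b, c) contributes 0 new; branch {c=F} (a, b, d) contributes 4 new. Total: 12.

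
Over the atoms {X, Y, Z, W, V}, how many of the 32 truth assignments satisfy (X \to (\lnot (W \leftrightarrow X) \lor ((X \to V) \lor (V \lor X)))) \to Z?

16

Initial set: {T ((X \to (\lnot (W \leftrightarrow X) \lor ((X \to V) \lor (V \lor X)))) \to Z)}.
T ((X \to (\lnot (W \leftrightarrow X) \lor ((X \to V) \lor (V \lor X)))) \to Z): β-rule — branch into F (X \to (\lnot (W \leftrightarrow X) \lor ((X \to V) \lor (V \lor X))))  //  T Z.
  branch 1 (add F (X \to (\lnot (W \leftrightarrow X) \lor ((X \to V) \lor (V \lor X))))):
    F (X \to (\lnot (W \leftrightarrow X) \lor ((X \to V) \lor (V \lor X)))): α-rule — add T X, F (\lnot (W \leftrightarrow X) \lor ((X \to V) \lor (V \lor X))).
    F (\lnot (W \leftrightarrow X) \lor ((X \to V) \lor (V \lor X))): α-rule — add F \lnot (W \leftrightarrow X), F ((X \to V) \lor (V \lor X)).
    F ((X \to V) \lor (V \lor X)): α-rule — add F (X \to V), F (V \lor X).
    F (X \to V): α-rule — add T X, F V.
    F (V \lor X): α-rule — add F V, F X.
    × closes — contains both X and \lnot X.
  branch 2 (add T Z):
    ○ open, literals {Z=1}.
1 branch closed, 1 open.
Each open branch fixes some atoms; the unmentioned ones are free. Counting distinct full assignments: branch {Z=1} (X, Y, W, V) contributes 16 new. Total: 16.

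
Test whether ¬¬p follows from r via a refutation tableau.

No

Initial set: {T r; F ¬¬p}.
F ¬¬p: drop double negation, giving F p.
○ open, literals {p=F, r=T}.
0 branches closed, 1 open.
An open branch gives a countermodel: p=F, r=T (unmentioned atoms arbitrary); the premises hold there but the conclusion fails.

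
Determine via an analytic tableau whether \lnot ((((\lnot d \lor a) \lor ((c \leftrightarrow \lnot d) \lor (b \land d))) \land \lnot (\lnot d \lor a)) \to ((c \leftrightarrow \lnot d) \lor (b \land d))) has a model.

Initial set: {\lnot ((((\lnot d \lor a) \lor ((c \leftrightarrow \lnot d) \lor (b \land d))) \land \lnot (\lnot d \lor a)) \to ((c \leftrightarrow \lnot d) \lor (b \land d)))}.
\lnot ((((\lnot d \lor a) \lor ((c \leftrightarrow \lnot d) \lor (b \land d))) \land \lnot (\lnot d \lor a)) \to ((c \leftrightarrow \lnot d) \lor (b \land d))): α-rule — add (((\lnot d \lor a) \lor ((c \leftrightarrow \lnot d) \lor (b \land d))) \land \lnot (\lnot d \lor a)), \lnot ((c \leftrightarrow \lnot d) \lor (b \land d)).
(((\lnot d \lor a) \lor ((c \leftrightarrow \lnot d) \lor (b \land d))) \land \lnot (\lnot d \lor a)): α-rule — add ((\lnot d \lor a) \lor ((c \leftrightarrow \lnot d) \lor (b \land d))), \lnot (\lnot d \lor a).
\lnot ((c \leftrightarrow \lnot d) \lor (b \land d)): α-rule — add \lnot (c \leftrightarrow \lnot d), \lnot (b \land d).
\lnot (\lnot d \lor a): α-rule — add \lnot \lnot d, \lnot a.
((\lnot d \lor a) \lor ((c \leftrightarrow \lnot d) \lor (b \land d))): β-rule — branch into (\lnot d \lor a)  //  ((c \leftrightarrow \lnot d) \lor (b \land d)).
  branch 1 (add (\lnot d \lor a)):
    \lnot (c \leftrightarrow \lnot d): β-rule — branch into c, \lnot \lnot d  //  \lnot c, \lnot d.
      branch 1.1 (add c, \lnot \lnot d):
        \lnot (b \land d): β-rule — branch into \lnot b  //  \lnot d.
          branch 1.1.1 (add \lnot b):
            (\lnot d \lor a): β-rule — branch into \lnot d  //  a.
              branch 1.1.1.1 (add \lnot d):
                × closes — contains both d and \lnot d.
              branch 1.1.1.2 (add a):
                × closes — contains both a and \lnot a.
          branch 1.1.2 (add \lnot d):
            × closes — contains both d and \lnot d.
      branch 1.2 (add \lnot c, \lnot d):
        × closes — contains both d and \lnot d.
  branch 2 (add ((c \leftrightarrow \lnot d) \lor (b \land d))):
    \lnot (c \leftrightarrow \lnot d): β-rule — branch into c, \lnot \lnot d  //  \lnot c, \lnot d.
      branch 2.1 (add c, \lnot \lnot d):
        \lnot (b \land d): β-rule — branch into \lnot b  //  \lnot d.
          branch 2.1.1 (add \lnot b):
            ((c \leftrightarrow \lnot d) \lor (b \land d)): β-rule — branch into (c \leftrightarrow \lnot d)  //  (b \land d).
              branch 2.1.1.1 (add (c \leftrightarrow \lnot d)):
                (c \leftrightarrow \lnot d): β-rule — branch into c, \lnot d  //  \lnot c, \lnot \lnot d.
                  branch 2.1.1.1.1 (add c, \lnot d):
                    × closes — contains both d and \lnot d.
                  branch 2.1.1.1.2 (add \lnot c, \lnot \lnot d):
                    × closes — contains both c and \lnot c.
              branch 2.1.1.2 (add (b \land d)):
                (b \land d): α-rule — add b, d.
                × closes — contains both b and \lnot b.
          branch 2.1.2 (add \lnot d):
            × closes — contains both d and \lnot d.
      branch 2.2 (add \lnot c, \lnot d):
        × closes — contains both d and \lnot d.
All 9 branches close.
Every branch closed; the formula is unsatisfiable.

Unsatisfiable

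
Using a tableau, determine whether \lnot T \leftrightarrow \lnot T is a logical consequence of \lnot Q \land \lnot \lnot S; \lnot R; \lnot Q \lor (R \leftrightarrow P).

Initial set: {T (\lnot Q \land \lnot \lnot S); T \lnot R; T (\lnot Q \lor (R \leftrightarrow P)); F (\lnot T \leftrightarrow \lnot T)}.
T (\lnot Q \land \lnot \lnot S): α-rule — add T \lnot Q, T \lnot \lnot S.
T \lnot \lnot S: drop double negation, giving T S.
T (\lnot Q \lor (R \leftrightarrow P)): β-rule — branch into T \lnot Q  //  T (R \leftrightarrow P).
  branch 1 (add T \lnot Q):
    F (\lnot T \leftrightarrow \lnot T): β-rule — branch into T \lnot T, F \lnot T  //  F \lnot T, T \lnot T.
      branch 1.1 (add T \lnot T, F \lnot T):
        × closes — contains both T and \lnot T.
      branch 1.2 (add F \lnot T, T \lnot T):
        × closes — contains both T and \lnot T.
  branch 2 (add T (R \leftrightarrow P)):
    F (\lnot T \leftrightarrow \lnot T): β-rule — branch into T \lnot T, F \lnot T  //  F \lnot T, T \lnot T.
      branch 2.1 (add T \lnot T, F \lnot T):
        × closes — contains both T and \lnot T.
      branch 2.2 (add F \lnot T, T \lnot T):
        × closes — contains both T and \lnot T.
All 4 branches close.
Every branch closed, so the premises entail the conclusion.

Yes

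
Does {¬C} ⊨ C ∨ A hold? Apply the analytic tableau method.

No

Initial set: {T ¬C; F (C ∨ A)}.
F (C ∨ A): α-rule — add F C, F A.
○ open, literals {A=0, C=0}.
0 branches closed, 1 open.
An open branch gives a countermodel: A=0, C=0 (unmentioned atoms arbitrary); the premises hold there but the conclusion fails.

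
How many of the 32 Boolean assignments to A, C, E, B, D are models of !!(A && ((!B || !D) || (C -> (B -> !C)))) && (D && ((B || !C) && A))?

4

Initial set: {(!!(A && ((!B || !D) || (C -> (B -> !C)))) && (D && ((B || !C) && A)))}.
(!!(A && ((!B || !D) || (C -> (B -> !C)))) && (D && ((B || !C) && A))): α-rule — add !!(A && ((!B || !D) || (C -> (B -> !C)))), (D && ((B || !C) && A)).
!!(A && ((!B || !D) || (C -> (B -> !C)))): drop double negation, giving (A && ((!B || !D) || (C -> (B -> !C)))).
(D && ((B || !C) && A)): α-rule — add D, ((B || !C) && A).
(A && ((!B || !D) || (C -> (B -> !C)))): α-rule — add A, ((!B || !D) || (C -> (B -> !C))).
((B || !C) && A): α-rule — add (B || !C), A.
((!B || !D) || (C -> (B -> !C))): β-rule — branch into (!B || !D)  //  (C -> (B -> !C)).
  branch 1 (add (!B || !D)):
    (B || !C): β-rule — branch into B  //  !C.
      branch 1.1 (add B):
        (!B || !D): β-rule — branch into !B  //  !D.
          branch 1.1.1 (add !B):
            × closes — contains both B and !B.
          branch 1.1.2 (add !D):
            × closes — contains both D and !D.
      branch 1.2 (add !C):
        (!B || !D): β-rule — branch into !B  //  !D.
          branch 1.2.1 (add !B):
            ○ open, literals {A=T, B=F, C=F, D=T}.
          branch 1.2.2 (add !D):
            × closes — contains both D and !D.
  branch 2 (add (C -> (B -> !C))):
    (B || !C): β-rule — branch into B  //  !C.
      branch 2.1 (add B):
        (C -> (B -> !C)): β-rule — branch into !C  //  (B -> !C).
          branch 2.1.1 (add !C):
            ○ open, literals {A=T, B=T, C=F, D=T}.
          branch 2.1.2 (add (B -> !C)):
            (B -> !C): β-rule — branch into !B  //  !C.
              branch 2.1.2.1 (add !B):
                × closes — contains both B and !B.
              branch 2.1.2.2 (add !C):
                ○ open, literals {A=T, B=T, C=F, D=T}.
      branch 2.2 (add !C):
        (C -> (B -> !C)): β-rule — branch into !C  //  (B -> !C).
          branch 2.2.1 (add !C):
            ○ open, literals {A=T, C=F, D=T}.
          branch 2.2.2 (add (B -> !C)):
            (B -> !C): β-rule — branch into !B  //  !C.
              branch 2.2.2.1 (add !B):
                ○ open, literals {A=T, B=F, C=F, D=T}.
              branch 2.2.2.2 (add !C):
                ○ open, literals {A=T, C=F, D=T}.
4 branches closed, 6 open.
Each open branch fixes some atoms; the unmentioned ones are free. Counting distinct full assignments: branch {A=T, B=F, C=F, D=T} (E) contributes 2 new; branch {A=T, B=T, C=F, D=T} (E) contributes 2 new; branch {A=T, B=T, C=F, D=T} (E) contributes 0 new; branch {A=T, C=F, D=T} (E, B) contributes 0 new; branch {A=T, B=F, C=F, D=T} (E) contributes 0 new; branch {A=T, C=F, D=T} (E, B) contributes 0 new. Total: 4.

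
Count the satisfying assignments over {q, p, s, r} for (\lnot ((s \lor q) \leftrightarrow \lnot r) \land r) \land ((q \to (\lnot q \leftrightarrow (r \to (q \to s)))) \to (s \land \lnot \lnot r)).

Initial set: {((\lnot ((s \lor q) \leftrightarrow \lnot r) \land r) \land ((q \to (\lnot q \leftrightarrow (r \to (q \to s)))) \to (s \land \lnot \lnot r)))}.
((\lnot ((s \lor q) \leftrightarrow \lnot r) \land r) \land ((q \to (\lnot q \leftrightarrow (r \to (q \to s)))) \to (s \land \lnot \lnot r))): α-rule — add (\lnot ((s \lor q) \leftrightarrow \lnot r) \land r), ((q \to (\lnot q \leftrightarrow (r \to (q \to s)))) \to (s \land \lnot \lnot r)).
(\lnot ((s \lor q) \leftrightarrow \lnot r) \land r): α-rule — add \lnot ((s \lor q) \leftrightarrow \lnot r), r.
((q \to (\lnot q \leftrightarrow (r \to (q \to s)))) \to (s \land \lnot \lnot r)): β-rule — branch into \lnot (q \to (\lnot q \leftrightarrow (r \to (q \to s))))  //  (s \land \lnot \lnot r).
  branch 1 (add \lnot (q \to (\lnot q \leftrightarrow (r \to (q \to s))))):
    \lnot (q \to (\lnot q \leftrightarrow (r \to (q \to s)))): α-rule — add q, \lnot (\lnot q \leftrightarrow (r \to (q \to s))).
    \lnot ((s \lor q) \leftrightarrow \lnot r): β-rule — branch into (s \lor q), \lnot \lnot r  //  \lnot (s \lor q), \lnot r.
      branch 1.1 (add (s \lor q), \lnot \lnot r):
        \lnot (\lnot q \leftrightarrow (r \to (q \to s))): β-rule — branch into \lnot q, \lnot (r \to (q \to s))  //  \lnot \lnot q, (r \to (q \to s)).
          branch 1.1.1 (add \lnot q, \lnot (r \to (q \to s))):
            × closes — contains both q and \lnot q.
          branch 1.1.2 (add \lnot \lnot q, (r \to (q \to s))):
            (s \lor q): β-rule — branch into s  //  q.
              branch 1.1.2.1 (add s):
                (r \to (q \to s)): β-rule — branch into \lnot r  //  (q \to s).
                  branch 1.1.2.1.1 (add \lnot r):
                    × closes — contains both r and \lnot r.
                  branch 1.1.2.1.2 (add (q \to s)):
                    (q \to s): β-rule — branch into \lnot q  //  s.
                      branch 1.1.2.1.2.1 (add \lnot q):
                        × closes — contains both q and \lnot q.
                      branch 1.1.2.1.2.2 (add s):
                        ○ open, literals {q=true, r=true, s=true}.
              branch 1.1.2.2 (add q):
                (r \to (q \to s)): β-rule — branch into \lnot r  //  (q \to s).
                  branch 1.1.2.2.1 (add \lnot r):
                    × closes — contains both r and \lnot r.
                  branch 1.1.2.2.2 (add (q \to s)):
                    (q \to s): β-rule — branch into \lnot q  //  s.
                      branch 1.1.2.2.2.1 (add \lnot q):
                        × closes — contains both q and \lnot q.
                      branch 1.1.2.2.2.2 (add s):
                        ○ open, literals {q=true, r=true, s=true}.
      branch 1.2 (add \lnot (s \lor q), \lnot r):
        × closes — contains both r and \lnot r.
  branch 2 (add (s \land \lnot \lnot r)):
    (s \land \lnot \lnot r): α-rule — add s, \lnot \lnot r.
    \lnot \lnot r: drop double negation, giving r.
    \lnot ((s \lor q) \leftrightarrow \lnot r): β-rule — branch into (s \lor q), \lnot \lnot r  //  \lnot (s \lor q), \lnot r.
      branch 2.1 (add (s \lor q), \lnot \lnot r):
        (s \lor q): β-rule — branch into s  //  q.
          branch 2.1.1 (add s):
            ○ open, literals {r=true, s=true}.
          branch 2.1.2 (add q):
            ○ open, literals {q=true, r=true, s=true}.
      branch 2.2 (add \lnot (s \lor q), \lnot r):
        × closes — contains both r and \lnot r.
7 branches closed, 4 open.
Each open branch fixes some atoms; the unmentioned ones are free. Counting distinct full assignments: branch {q=true, r=true, s=true} (p) contributes 2 new; branch {q=true, r=true, s=true} (p) contributes 0 new; branch {r=true, s=true} (q, p) contributes 2 new; branch {q=true, r=true, s=true} (p) contributes 0 new. Total: 4.

4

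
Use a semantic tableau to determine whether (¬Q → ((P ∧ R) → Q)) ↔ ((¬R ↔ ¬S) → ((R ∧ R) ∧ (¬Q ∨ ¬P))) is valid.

Not valid

Assume the negation and expand:
Initial set: {¬((¬Q → ((P ∧ R) → Q)) ↔ ((¬R ↔ ¬S) → ((R ∧ R) ∧ (¬Q ∨ ¬P))))}.
¬((¬Q → ((P ∧ R) → Q)) ↔ ((¬R ↔ ¬S) → ((R ∧ R) ∧ (¬Q ∨ ¬P)))): β-rule — branch into (¬Q → ((P ∧ R) → Q)), ¬((¬R ↔ ¬S) → ((R ∧ R) ∧ (¬Q ∨ ¬P)))  //  ¬(¬Q → ((P ∧ R) → Q)), ((¬R ↔ ¬S) → ((R ∧ R) ∧ (¬Q ∨ ¬P))).
  branch 1 (add (¬Q → ((P ∧ R) → Q)), ¬((¬R ↔ ¬S) → ((R ∧ R) ∧ (¬Q ∨ ¬P)))):
    ¬((¬R ↔ ¬S) → ((R ∧ R) ∧ (¬Q ∨ ¬P))): α-rule — add (¬R ↔ ¬S), ¬((R ∧ R) ∧ (¬Q ∨ ¬P)).
    (¬Q → ((P ∧ R) → Q)): β-rule — branch into ¬¬Q  //  ((P ∧ R) → Q).
      branch 1.1 (add ¬¬Q):
        (¬R ↔ ¬S): β-rule — branch into ¬R, ¬S  //  ¬¬R, ¬¬S.
          branch 1.1.1 (add ¬R, ¬S):
            ¬((R ∧ R) ∧ (¬Q ∨ ¬P)): β-rule — branch into ¬(R ∧ R)  //  ¬(¬Q ∨ ¬P).
              branch 1.1.1.1 (add ¬(R ∧ R)):
                ¬(R ∧ R): β-rule — branch into ¬R  //  ¬R.
                  branch 1.1.1.1.1 (add ¬R):
                    ○ open, literals {Q=1, R=0, S=0}.
                  branch 1.1.1.1.2 (add ¬R):
                    ○ open, literals {Q=1, R=0, S=0}.
              branch 1.1.1.2 (add ¬(¬Q ∨ ¬P)):
                ¬(¬Q ∨ ¬P): α-rule — add ¬¬Q, ¬¬P.
                ○ open, literals {P=1, Q=1, R=0, S=0}.
          branch 1.1.2 (add ¬¬R, ¬¬S):
            ¬((R ∧ R) ∧ (¬Q ∨ ¬P)): β-rule — branch into ¬(R ∧ R)  //  ¬(¬Q ∨ ¬P).
              branch 1.1.2.1 (add ¬(R ∧ R)):
                ¬(R ∧ R): β-rule — branch into ¬R  //  ¬R.
                  branch 1.1.2.1.1 (add ¬R):
                    × closes — contains both R and ¬R.
                  branch 1.1.2.1.2 (add ¬R):
                    × closes — contains both R and ¬R.
              branch 1.1.2.2 (add ¬(¬Q ∨ ¬P)):
                ¬(¬Q ∨ ¬P): α-rule — add ¬¬Q, ¬¬P.
                ○ open, literals {P=1, Q=1, R=1, S=1}.
      branch 1.2 (add ((P ∧ R) → Q)):
        (¬R ↔ ¬S): β-rule — branch into ¬R, ¬S  //  ¬¬R, ¬¬S.
          branch 1.2.1 (add ¬R, ¬S):
            ¬((R ∧ R) ∧ (¬Q ∨ ¬P)): β-rule — branch into ¬(R ∧ R)  //  ¬(¬Q ∨ ¬P).
              branch 1.2.1.1 (add ¬(R ∧ R)):
                ((P ∧ R) → Q): β-rule — branch into ¬(P ∧ R)  //  Q.
                  branch 1.2.1.1.1 (add ¬(P ∧ R)):
                    ¬(R ∧ R): β-rule — branch into ¬R  //  ¬R.
                      branch 1.2.1.1.1.1 (add ¬R):
                        ¬(P ∧ R): β-rule — branch into ¬P  //  ¬R.
                          branch 1.2.1.1.1.1.1 (add ¬P):
                            ○ open, literals {P=0, R=0, S=0}.
                          branch 1.2.1.1.1.1.2 (add ¬R):
                            ○ open, literals {R=0, S=0}.
                      branch 1.2.1.1.1.2 (add ¬R):
                        ¬(P ∧ R): β-rule — branch into ¬P  //  ¬R.
                          branch 1.2.1.1.1.2.1 (add ¬P):
                            ○ open, literals {P=0, R=0, S=0}.
                          branch 1.2.1.1.1.2.2 (add ¬R):
                            ○ open, literals {R=0, S=0}.
                  branch 1.2.1.1.2 (add Q):
                    ¬(R ∧ R): β-rule — branch into ¬R  //  ¬R.
                      branch 1.2.1.1.2.1 (add ¬R):
                        ○ open, literals {Q=1, R=0, S=0}.
                      branch 1.2.1.1.2.2 (add ¬R):
                        ○ open, literals {Q=1, R=0, S=0}.
              branch 1.2.1.2 (add ¬(¬Q ∨ ¬P)):
                ¬(¬Q ∨ ¬P): α-rule — add ¬¬Q, ¬¬P.
                ((P ∧ R) → Q): β-rule — branch into ¬(P ∧ R)  //  Q.
                  branch 1.2.1.2.1 (add ¬(P ∧ R)):
                    ¬(P ∧ R): β-rule — branch into ¬P  //  ¬R.
                      branch 1.2.1.2.1.1 (add ¬P):
                        × closes — contains both P and ¬P.
                      branch 1.2.1.2.1.2 (add ¬R):
                        ○ open, literals {P=1, Q=1, R=0, S=0}.
                  branch 1.2.1.2.2 (add Q):
                    ○ open, literals {P=1, Q=1, R=0, S=0}.
          branch 1.2.2 (add ¬¬R, ¬¬S):
            ¬((R ∧ R) ∧ (¬Q ∨ ¬P)): β-rule — branch into ¬(R ∧ R)  //  ¬(¬Q ∨ ¬P).
              branch 1.2.2.1 (add ¬(R ∧ R)):
                ((P ∧ R) → Q): β-rule — branch into ¬(P ∧ R)  //  Q.
                  branch 1.2.2.1.1 (add ¬(P ∧ R)):
                    ¬(R ∧ R): β-rule — branch into ¬R  //  ¬R.
                      branch 1.2.2.1.1.1 (add ¬R):
                        × closes — contains both R and ¬R.
                      branch 1.2.2.1.1.2 (add ¬R):
                        × closes — contains both R and ¬R.
                  branch 1.2.2.1.2 (add Q):
                    ¬(R ∧ R): β-rule — branch into ¬R  //  ¬R.
                      branch 1.2.2.1.2.1 (add ¬R):
                        × closes — contains both R and ¬R.
                      branch 1.2.2.1.2.2 (add ¬R):
                        × closes — contains both R and ¬R.
              branch 1.2.2.2 (add ¬(¬Q ∨ ¬P)):
                ¬(¬Q ∨ ¬P): α-rule — add ¬¬Q, ¬¬P.
                ((P ∧ R) → Q): β-rule — branch into ¬(P ∧ R)  //  Q.
                  branch 1.2.2.2.1 (add ¬(P ∧ R)):
                    ¬(P ∧ R): β-rule — branch into ¬P  //  ¬R.
                      branch 1.2.2.2.1.1 (add ¬P):
                        × closes — contains both P and ¬P.
                      branch 1.2.2.2.1.2 (add ¬R):
                        × closes — contains both R and ¬R.
                  branch 1.2.2.2.2 (add Q):
                    ○ open, literals {P=1, Q=1, R=1, S=1}.
  branch 2 (add ¬(¬Q → ((P ∧ R) → Q)), ((¬R ↔ ¬S) → ((R ∧ R) ∧ (¬Q ∨ ¬P)))):
    ¬(¬Q → ((P ∧ R) → Q)): α-rule — add ¬Q, ¬((P ∧ R) → Q).
    ¬((P ∧ R) → Q): α-rule — add (P ∧ R), ¬Q.
    (P ∧ R): α-rule — add P, R.
    ((¬R ↔ ¬S) → ((R ∧ R) ∧ (¬Q ∨ ¬P))): β-rule — branch into ¬(¬R ↔ ¬S)  //  ((R ∧ R) ∧ (¬Q ∨ ¬P)).
      branch 2.1 (add ¬(¬R ↔ ¬S)):
        ¬(¬R ↔ ¬S): β-rule — branch into ¬R, ¬¬S  //  ¬¬R, ¬S.
          branch 2.1.1 (add ¬R, ¬¬S):
            × closes — contains both R and ¬R.
          branch 2.1.2 (add ¬¬R, ¬S):
            ○ open, literals {P=1, Q=0, R=1, S=0}.
      branch 2.2 (add ((R ∧ R) ∧ (¬Q ∨ ¬P))):
        ((R ∧ R) ∧ (¬Q ∨ ¬P)): α-rule — add (R ∧ R), (¬Q ∨ ¬P).
        (R ∧ R): α-rule — add R, R.
        (¬Q ∨ ¬P): β-rule — branch into ¬Q  //  ¬P.
          branch 2.2.1 (add ¬Q):
            ○ open, literals {P=1, Q=0, R=1}.
          branch 2.2.2 (add ¬P):
            × closes — contains both P and ¬P.
11 branches closed, 15 open.
An open branch gives a countermodel: Q=1, R=0, S=0 (unmentioned atoms arbitrary); under it the original formula is false.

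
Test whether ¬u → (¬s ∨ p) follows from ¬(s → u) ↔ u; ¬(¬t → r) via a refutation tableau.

Yes

Initial set: {(¬(s → u) ↔ u); ¬(¬t → r); ¬(¬u → (¬s ∨ p))}.
¬(¬t → r): α-rule — add ¬t, ¬r.
¬(¬u → (¬s ∨ p)): α-rule — add ¬u, ¬(¬s ∨ p).
¬(¬s ∨ p): α-rule — add ¬¬s, ¬p.
(¬(s → u) ↔ u): β-rule — branch into ¬(s → u), u  //  ¬¬(s → u), ¬u.
  branch 1 (add ¬(s → u), u):
    × closes — contains both u and ¬u.
  branch 2 (add ¬¬(s → u), ¬u):
    ¬¬(s → u): β-rule — branch into ¬s  //  u.
      branch 2.1 (add ¬s):
        × closes — contains both s and ¬s.
      branch 2.2 (add u):
        × closes — contains both u and ¬u.
All 3 branches close.
Every branch closed, so the premises entail the conclusion.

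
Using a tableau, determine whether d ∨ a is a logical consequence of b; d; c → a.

Initial set: {b; d; (c → a); ¬(d ∨ a)}.
¬(d ∨ a): α-rule — add ¬d, ¬a.
× closes — contains both d and ¬d.
All 1 branch closes.
Every branch closed, so the premises entail the conclusion.

Yes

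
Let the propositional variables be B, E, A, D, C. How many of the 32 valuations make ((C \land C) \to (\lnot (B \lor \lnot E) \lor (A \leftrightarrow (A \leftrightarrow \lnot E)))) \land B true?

Initial set: {(((C \land C) \to (\lnot (B \lor \lnot E) \lor (A \leftrightarrow (A \leftrightarrow \lnot E)))) \land B)}.
(((C \land C) \to (\lnot (B \lor \lnot E) \lor (A \leftrightarrow (A \leftrightarrow \lnot E)))) \land B): α-rule — add ((C \land C) \to (\lnot (B \lor \lnot E) \lor (A \leftrightarrow (A \leftrightarrow \lnot E)))), B.
((C \land C) \to (\lnot (B \lor \lnot E) \lor (A \leftrightarrow (A \leftrightarrow \lnot E)))): β-rule — branch into \lnot (C \land C)  //  (\lnot (B \lor \lnot E) \lor (A \leftrightarrow (A \leftrightarrow \lnot E))).
  branch 1 (add \lnot (C \land C)):
    \lnot (C \land C): β-rule — branch into \lnot C  //  \lnot C.
      branch 1.1 (add \lnot C):
        ○ open, literals {B=T, C=F}.
      branch 1.2 (add \lnot C):
        ○ open, literals {B=T, C=F}.
  branch 2 (add (\lnot (B \lor \lnot E) \lor (A \leftrightarrow (A \leftrightarrow \lnot E)))):
    (\lnot (B \lor \lnot E) \lor (A \leftrightarrow (A \leftrightarrow \lnot E))): β-rule — branch into \lnot (B \lor \lnot E)  //  (A \leftrightarrow (A \leftrightarrow \lnot E)).
      branch 2.1 (add \lnot (B \lor \lnot E)):
        \lnot (B \lor \lnot E): α-rule — add \lnot B, \lnot \lnot E.
        × closes — contains both B and \lnot B.
      branch 2.2 (add (A \leftrightarrow (A \leftrightarrow \lnot E))):
        (A \leftrightarrow (A \leftrightarrow \lnot E)): β-rule — branch into A, (A \leftrightarrow \lnot E)  //  \lnot A, \lnot (A \leftrightarrow \lnot E).
          branch 2.2.1 (add A, (A \leftrightarrow \lnot E)):
            (A \leftrightarrow \lnot E): β-rule — branch into A, \lnot E  //  \lnot A, \lnot \lnot E.
              branch 2.2.1.1 (add A, \lnot E):
                ○ open, literals {A=T, B=T, E=F}.
              branch 2.2.1.2 (add \lnot A, \lnot \lnot E):
                × closes — contains both A and \lnot A.
          branch 2.2.2 (add \lnot A, \lnot (A \leftrightarrow \lnot E)):
            \lnot (A \leftrightarrow \lnot E): β-rule — branch into A, \lnot \lnot E  //  \lnot A, \lnot E.
              branch 2.2.2.1 (add A, \lnot \lnot E):
                × closes — contains both A and \lnot A.
              branch 2.2.2.2 (add \lnot A, \lnot E):
                ○ open, literals {A=F, B=T, E=F}.
3 branches closed, 4 open.
Each open branch fixes some atoms; the unmentioned ones are free. Counting distinct full assignments: branch {B=T, C=F} (E, A, D) contributes 8 new; branch {B=T, C=F} (E, A, D) contributes 0 new; branch {A=T, B=T, E=F} (D, C) contributes 2 new; branch {A=F, B=T, E=F} (D, C) contributes 2 new. Total: 12.

12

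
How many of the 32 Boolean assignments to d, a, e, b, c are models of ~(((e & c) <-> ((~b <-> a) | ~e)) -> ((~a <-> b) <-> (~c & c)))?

Initial set: {~(((e & c) <-> ((~b <-> a) | ~e)) -> ((~a <-> b) <-> (~c & c)))}.
~(((e & c) <-> ((~b <-> a) | ~e)) -> ((~a <-> b) <-> (~c & c))): α-rule — add ((e & c) <-> ((~b <-> a) | ~e)), ~((~a <-> b) <-> (~c & c)).
((e & c) <-> ((~b <-> a) | ~e)): β-rule — branch into (e & c), ((~b <-> a) | ~e)  //  ~(e & c), ~((~b <-> a) | ~e).
  branch 1 (add (e & c), ((~b <-> a) | ~e)):
    (e & c): α-rule — add e, c.
    ~((~a <-> b) <-> (~c & c)): β-rule — branch into (~a <-> b), ~(~c & c)  //  ~(~a <-> b), (~c & c).
      branch 1.1 (add (~a <-> b), ~(~c & c)):
        ((~b <-> a) | ~e): β-rule — branch into (~b <-> a)  //  ~e.
          branch 1.1.1 (add (~b <-> a)):
            (~a <-> b): β-rule — branch into ~a, b  //  ~~a, ~b.
              branch 1.1.1.1 (add ~a, b):
                ~(~c & c): β-rule — branch into ~~c  //  ~c.
                  branch 1.1.1.1.1 (add ~~c):
                    (~b <-> a): β-rule — branch into ~b, a  //  ~~b, ~a.
                      branch 1.1.1.1.1.1 (add ~b, a):
                        × closes — contains both b and ~b.
                      branch 1.1.1.1.1.2 (add ~~b, ~a):
                        ○ open, literals {a=F, b=T, c=T, e=T}.
                  branch 1.1.1.1.2 (add ~c):
                    × closes — contains both c and ~c.
              branch 1.1.1.2 (add ~~a, ~b):
                ~(~c & c): β-rule — branch into ~~c  //  ~c.
                  branch 1.1.1.2.1 (add ~~c):
                    (~b <-> a): β-rule — branch into ~b, a  //  ~~b, ~a.
                      branch 1.1.1.2.1.1 (add ~b, a):
                        ○ open, literals {a=T, b=F, c=T, e=T}.
                      branch 1.1.1.2.1.2 (add ~~b, ~a):
                        × closes — contains both b and ~b.
                  branch 1.1.1.2.2 (add ~c):
                    × closes — contains both c and ~c.
          branch 1.1.2 (add ~e):
            × closes — contains both e and ~e.
      branch 1.2 (add ~(~a <-> b), (~c & c)):
        (~c & c): α-rule — add ~c, c.
        × closes — contains both c and ~c.
  branch 2 (add ~(e & c), ~((~b <-> a) | ~e)):
    ~((~b <-> a) | ~e): α-rule — add ~(~b <-> a), ~~e.
    ~((~a <-> b) <-> (~c & c)): β-rule — branch into (~a <-> b), ~(~c & c)  //  ~(~a <-> b), (~c & c).
      branch 2.1 (add (~a <-> b), ~(~c & c)):
        ~(e & c): β-rule — branch into ~e  //  ~c.
          branch 2.1.1 (add ~e):
            × closes — contains both e and ~e.
          branch 2.1.2 (add ~c):
            ~(~b <-> a): β-rule — branch into ~b, ~a  //  ~~b, a.
              branch 2.1.2.1 (add ~b, ~a):
                (~a <-> b): β-rule — branch into ~a, b  //  ~~a, ~b.
                  branch 2.1.2.1.1 (add ~a, b):
                    × closes — contains both b and ~b.
                  branch 2.1.2.1.2 (add ~~a, ~b):
                    × closes — contains both a and ~a.
              branch 2.1.2.2 (add ~~b, a):
                (~a <-> b): β-rule — branch into ~a, b  //  ~~a, ~b.
                  branch 2.1.2.2.1 (add ~a, b):
                    × closes — contains both a and ~a.
                  branch 2.1.2.2.2 (add ~~a, ~b):
                    × closes — contains both b and ~b.
      branch 2.2 (add ~(~a <-> b), (~c & c)):
        (~c & c): α-rule — add ~c, c.
        × closes — contains both c and ~c.
12 branches closed, 2 open.
Each open branch fixes some atoms; the unmentioned ones are free. Counting distinct full assignments: branch {a=F, b=T, c=T, e=T} (d) contributes 2 new; branch {a=T, b=F, c=T, e=T} (d) contributes 2 new. Total: 4.

4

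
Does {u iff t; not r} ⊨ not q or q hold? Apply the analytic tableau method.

Yes

Initial set: {(u iff t); not r; not (not q or q)}.
not (not q or q): α-rule — add not not q, not q.
× closes — contains both q and not q.
All 1 branch closes.
Every branch closed, so the premises entail the conclusion.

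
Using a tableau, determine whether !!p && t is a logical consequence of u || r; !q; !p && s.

Initial set: {(u || r); !q; (!p && s); !(!!p && t)}.
(!p && s): α-rule — add !p, s.
(u || r): β-rule — branch into u  //  r.
  branch 1 (add u):
    !(!!p && t): β-rule — branch into !!!p  //  !t.
      branch 1.1 (add !!!p):
        !!!p: drop double negation, giving !p.
        ○ open, literals {p=false, q=false, s=true, u=true}.
      branch 1.2 (add !t):
        ○ open, literals {p=false, q=false, s=true, t=false, u=true}.
  branch 2 (add r):
    !(!!p && t): β-rule — branch into !!!p  //  !t.
      branch 2.1 (add !!!p):
        !!!p: drop double negation, giving !p.
        ○ open, literals {p=false, q=false, r=true, s=true}.
      branch 2.2 (add !t):
        ○ open, literals {p=false, q=false, r=true, s=true, t=false}.
0 branches closed, 4 open.
An open branch gives a countermodel: p=false, q=false, s=true, u=true (unmentioned atoms arbitrary); the premises hold there but the conclusion fails.

No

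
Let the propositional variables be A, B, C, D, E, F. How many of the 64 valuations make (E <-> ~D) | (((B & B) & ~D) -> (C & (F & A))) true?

Initial set: {((E <-> ~D) | (((B & B) & ~D) -> (C & (F & A))))}.
((E <-> ~D) | (((B & B) & ~D) -> (C & (F & A)))): β-rule — branch into (E <-> ~D)  //  (((B & B) & ~D) -> (C & (F & A))).
  branch 1 (add (E <-> ~D)):
    (E <-> ~D): β-rule — branch into E, ~D  //  ~E, ~~D.
      branch 1.1 (add E, ~D):
        ○ open, literals {D=false, E=true}.
      branch 1.2 (add ~E, ~~D):
        ○ open, literals {D=true, E=false}.
  branch 2 (add (((B & B) & ~D) -> (C & (F & A)))):
    (((B & B) & ~D) -> (C & (F & A))): β-rule — branch into ~((B & B) & ~D)  //  (C & (F & A)).
      branch 2.1 (add ~((B & B) & ~D)):
        ~((B & B) & ~D): β-rule — branch into ~(B & B)  //  ~~D.
          branch 2.1.1 (add ~(B & B)):
            ~(B & B): β-rule — branch into ~B  //  ~B.
              branch 2.1.1.1 (add ~B):
                ○ open, literals {B=false}.
              branch 2.1.1.2 (add ~B):
                ○ open, literals {B=false}.
          branch 2.1.2 (add ~~D):
            ○ open, literals {D=true}.
      branch 2.2 (add (C & (F & A))):
        (C & (F & A)): α-rule — add C, (F & A).
        (F & A): α-rule — add F, A.
        ○ open, literals {A=true, C=true, F=true}.
0 branches closed, 6 open.
Each open branch fixes some atoms; the unmentioned ones are free. Counting distinct full assignments: branch {D=false, E=true} (A, B, C, F) contributes 16 new; branch {D=true, E=false} (A, B, C, F) contributes 16 new; branch {B=false} (A, C, D, E, F) contributes 16 new; branch {B=false} (A, C, D, E, F) contributes 0 new; branch {D=true} (A, B, C, E, F) contributes 8 new; branch {A=true, C=true, F=true} (B, D, E) contributes 1 new. Total: 57.

57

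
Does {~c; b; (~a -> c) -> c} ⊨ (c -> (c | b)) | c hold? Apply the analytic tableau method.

Yes

Initial set: {~c; b; ((~a -> c) -> c); ~((c -> (c | b)) | c)}.
~((c -> (c | b)) | c): α-rule — add ~(c -> (c | b)), ~c.
~(c -> (c | b)): α-rule — add c, ~(c | b).
× closes — contains both c and ~c.
All 1 branch closes.
Every branch closed, so the premises entail the conclusion.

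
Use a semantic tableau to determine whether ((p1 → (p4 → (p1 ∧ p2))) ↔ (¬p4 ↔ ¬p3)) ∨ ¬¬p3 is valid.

Assume the negation and expand:
Initial set: {¬(((p1 → (p4 → (p1 ∧ p2))) ↔ (¬p4 ↔ ¬p3)) ∨ ¬¬p3)}.
¬(((p1 → (p4 → (p1 ∧ p2))) ↔ (¬p4 ↔ ¬p3)) ∨ ¬¬p3): α-rule — add ¬((p1 → (p4 → (p1 ∧ p2))) ↔ (¬p4 ↔ ¬p3)), ¬¬¬p3.
¬¬¬p3: drop double negation, giving ¬p3.
¬((p1 → (p4 → (p1 ∧ p2))) ↔ (¬p4 ↔ ¬p3)): β-rule — branch into (p1 → (p4 → (p1 ∧ p2))), ¬(¬p4 ↔ ¬p3)  //  ¬(p1 → (p4 → (p1 ∧ p2))), (¬p4 ↔ ¬p3).
  branch 1 (add (p1 → (p4 → (p1 ∧ p2))), ¬(¬p4 ↔ ¬p3)):
    (p1 → (p4 → (p1 ∧ p2))): β-rule — branch into ¬p1  //  (p4 → (p1 ∧ p2)).
      branch 1.1 (add ¬p1):
        ¬(¬p4 ↔ ¬p3): β-rule — branch into ¬p4, ¬¬p3  //  ¬¬p4, ¬p3.
          branch 1.1.1 (add ¬p4, ¬¬p3):
            × closes — contains both p3 and ¬p3.
          branch 1.1.2 (add ¬¬p4, ¬p3):
            ○ open, literals {p1=false, p3=false, p4=true}.
      branch 1.2 (add (p4 → (p1 ∧ p2))):
        ¬(¬p4 ↔ ¬p3): β-rule — branch into ¬p4, ¬¬p3  //  ¬¬p4, ¬p3.
          branch 1.2.1 (add ¬p4, ¬¬p3):
            × closes — contains both p3 and ¬p3.
          branch 1.2.2 (add ¬¬p4, ¬p3):
            (p4 → (p1 ∧ p2)): β-rule — branch into ¬p4  //  (p1 ∧ p2).
              branch 1.2.2.1 (add ¬p4):
                × closes — contains both p4 and ¬p4.
              branch 1.2.2.2 (add (p1 ∧ p2)):
                (p1 ∧ p2): α-rule — add p1, p2.
                ○ open, literals {p1=true, p2=true, p3=false, p4=true}.
  branch 2 (add ¬(p1 → (p4 → (p1 ∧ p2))), (¬p4 ↔ ¬p3)):
    ¬(p1 → (p4 → (p1 ∧ p2))): α-rule — add p1, ¬(p4 → (p1 ∧ p2)).
    ¬(p4 → (p1 ∧ p2)): α-rule — add p4, ¬(p1 ∧ p2).
    (¬p4 ↔ ¬p3): β-rule — branch into ¬p4, ¬p3  //  ¬¬p4, ¬¬p3.
      branch 2.1 (add ¬p4, ¬p3):
        × closes — contains both p4 and ¬p4.
      branch 2.2 (add ¬¬p4, ¬¬p3):
        × closes — contains both p3 and ¬p3.
5 branches closed, 2 open.
An open branch gives a countermodel: p1=false, p3=false, p4=true (unmentioned atoms arbitrary); under it the original formula is false.

Not valid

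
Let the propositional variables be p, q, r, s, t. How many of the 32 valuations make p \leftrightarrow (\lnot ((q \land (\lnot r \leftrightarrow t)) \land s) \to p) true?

30

Initial set: {(p \leftrightarrow (\lnot ((q \land (\lnot r \leftrightarrow t)) \land s) \to p))}.
(p \leftrightarrow (\lnot ((q \land (\lnot r \leftrightarrow t)) \land s) \to p)): β-rule — branch into p, (\lnot ((q \land (\lnot r \leftrightarrow t)) \land s) \to p)  //  \lnot p, \lnot (\lnot ((q \land (\lnot r \leftrightarrow t)) \land s) \to p).
  branch 1 (add p, (\lnot ((q \land (\lnot r \leftrightarrow t)) \land s) \to p)):
    (\lnot ((q \land (\lnot r \leftrightarrow t)) \land s) \to p): β-rule — branch into \lnot \lnot ((q \land (\lnot r \leftrightarrow t)) \land s)  //  p.
      branch 1.1 (add \lnot \lnot ((q \land (\lnot r \leftrightarrow t)) \land s)):
        \lnot \lnot ((q \land (\lnot r \leftrightarrow t)) \land s): α-rule — add (q \land (\lnot r \leftrightarrow t)), s.
        (q \land (\lnot r \leftrightarrow t)): α-rule — add q, (\lnot r \leftrightarrow t).
        (\lnot r \leftrightarrow t): β-rule — branch into \lnot r, t  //  \lnot \lnot r, \lnot t.
          branch 1.1.1 (add \lnot r, t):
            ○ open, literals {p=T, q=T, r=F, s=T, t=T}.
          branch 1.1.2 (add \lnot \lnot r, \lnot t):
            ○ open, literals {p=T, q=T, r=T, s=T, t=F}.
      branch 1.2 (add p):
        ○ open, literals {p=T}.
  branch 2 (add \lnot p, \lnot (\lnot ((q \land (\lnot r \leftrightarrow t)) \land s) \to p)):
    \lnot (\lnot ((q \land (\lnot r \leftrightarrow t)) \land s) \to p): α-rule — add \lnot ((q \land (\lnot r \leftrightarrow t)) \land s), \lnot p.
    \lnot ((q \land (\lnot r \leftrightarrow t)) \land s): β-rule — branch into \lnot (q \land (\lnot r \leftrightarrow t))  //  \lnot s.
      branch 2.1 (add \lnot (q \land (\lnot r \leftrightarrow t))):
        \lnot (q \land (\lnot r \leftrightarrow t)): β-rule — branch into \lnot q  //  \lnot (\lnot r \leftrightarrow t).
          branch 2.1.1 (add \lnot q):
            ○ open, literals {p=F, q=F}.
          branch 2.1.2 (add \lnot (\lnot r \leftrightarrow t)):
            \lnot (\lnot r \leftrightarrow t): β-rule — branch into \lnot r, \lnot t  //  \lnot \lnot r, t.
              branch 2.1.2.1 (add \lnot r, \lnot t):
                ○ open, literals {p=F, r=F, t=F}.
              branch 2.1.2.2 (add \lnot \lnot r, t):
                ○ open, literals {p=F, r=T, t=T}.
      branch 2.2 (add \lnot s):
        ○ open, literals {p=F, s=F}.
0 branches closed, 7 open.
Each open branch fixes some atoms; the unmentioned ones are free. Counting distinct full assignments: branch {p=T, q=T, r=F, s=T, t=T} (none free) contributes 1 new; branch {p=T, q=T, r=T, s=T, t=F} (none free) contributes 1 new; branch {p=T} (q, r, s, t) contributes 14 new; branch {p=F, q=F} (r, s, t) contributes 8 new; branch {p=F, r=F, t=F} (q, s) contributes 2 new; branch {p=F, r=T, t=T} (q, s) contributes 2 new; branch {p=F, s=F} (q, r, t) contributes 2 new. Total: 30.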